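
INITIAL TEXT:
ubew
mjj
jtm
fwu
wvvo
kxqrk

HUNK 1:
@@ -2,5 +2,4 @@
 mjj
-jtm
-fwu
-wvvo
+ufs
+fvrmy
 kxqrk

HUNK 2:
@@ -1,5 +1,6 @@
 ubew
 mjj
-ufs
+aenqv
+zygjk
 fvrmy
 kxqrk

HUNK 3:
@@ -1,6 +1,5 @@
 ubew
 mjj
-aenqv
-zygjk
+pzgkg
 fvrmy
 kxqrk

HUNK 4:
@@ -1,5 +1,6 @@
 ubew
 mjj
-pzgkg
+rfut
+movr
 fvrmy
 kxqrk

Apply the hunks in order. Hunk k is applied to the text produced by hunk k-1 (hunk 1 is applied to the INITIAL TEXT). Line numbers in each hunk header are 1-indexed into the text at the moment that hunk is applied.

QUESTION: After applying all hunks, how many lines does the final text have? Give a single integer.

Hunk 1: at line 2 remove [jtm,fwu,wvvo] add [ufs,fvrmy] -> 5 lines: ubew mjj ufs fvrmy kxqrk
Hunk 2: at line 1 remove [ufs] add [aenqv,zygjk] -> 6 lines: ubew mjj aenqv zygjk fvrmy kxqrk
Hunk 3: at line 1 remove [aenqv,zygjk] add [pzgkg] -> 5 lines: ubew mjj pzgkg fvrmy kxqrk
Hunk 4: at line 1 remove [pzgkg] add [rfut,movr] -> 6 lines: ubew mjj rfut movr fvrmy kxqrk
Final line count: 6

Answer: 6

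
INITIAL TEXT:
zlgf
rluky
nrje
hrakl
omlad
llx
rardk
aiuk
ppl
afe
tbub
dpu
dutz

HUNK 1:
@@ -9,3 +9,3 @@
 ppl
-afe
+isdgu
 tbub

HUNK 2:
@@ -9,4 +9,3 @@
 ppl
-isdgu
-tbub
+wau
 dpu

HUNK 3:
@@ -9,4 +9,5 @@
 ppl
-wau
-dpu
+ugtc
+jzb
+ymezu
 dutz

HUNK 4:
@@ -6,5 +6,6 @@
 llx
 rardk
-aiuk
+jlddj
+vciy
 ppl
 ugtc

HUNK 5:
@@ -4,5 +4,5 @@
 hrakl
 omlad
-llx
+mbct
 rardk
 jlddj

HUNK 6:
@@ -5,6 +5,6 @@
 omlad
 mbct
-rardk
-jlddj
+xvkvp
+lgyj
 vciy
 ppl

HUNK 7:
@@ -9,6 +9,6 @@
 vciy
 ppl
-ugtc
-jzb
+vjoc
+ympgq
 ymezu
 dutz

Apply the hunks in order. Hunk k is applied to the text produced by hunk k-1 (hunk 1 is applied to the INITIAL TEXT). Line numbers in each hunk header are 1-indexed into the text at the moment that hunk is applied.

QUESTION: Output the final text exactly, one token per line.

Answer: zlgf
rluky
nrje
hrakl
omlad
mbct
xvkvp
lgyj
vciy
ppl
vjoc
ympgq
ymezu
dutz

Derivation:
Hunk 1: at line 9 remove [afe] add [isdgu] -> 13 lines: zlgf rluky nrje hrakl omlad llx rardk aiuk ppl isdgu tbub dpu dutz
Hunk 2: at line 9 remove [isdgu,tbub] add [wau] -> 12 lines: zlgf rluky nrje hrakl omlad llx rardk aiuk ppl wau dpu dutz
Hunk 3: at line 9 remove [wau,dpu] add [ugtc,jzb,ymezu] -> 13 lines: zlgf rluky nrje hrakl omlad llx rardk aiuk ppl ugtc jzb ymezu dutz
Hunk 4: at line 6 remove [aiuk] add [jlddj,vciy] -> 14 lines: zlgf rluky nrje hrakl omlad llx rardk jlddj vciy ppl ugtc jzb ymezu dutz
Hunk 5: at line 4 remove [llx] add [mbct] -> 14 lines: zlgf rluky nrje hrakl omlad mbct rardk jlddj vciy ppl ugtc jzb ymezu dutz
Hunk 6: at line 5 remove [rardk,jlddj] add [xvkvp,lgyj] -> 14 lines: zlgf rluky nrje hrakl omlad mbct xvkvp lgyj vciy ppl ugtc jzb ymezu dutz
Hunk 7: at line 9 remove [ugtc,jzb] add [vjoc,ympgq] -> 14 lines: zlgf rluky nrje hrakl omlad mbct xvkvp lgyj vciy ppl vjoc ympgq ymezu dutz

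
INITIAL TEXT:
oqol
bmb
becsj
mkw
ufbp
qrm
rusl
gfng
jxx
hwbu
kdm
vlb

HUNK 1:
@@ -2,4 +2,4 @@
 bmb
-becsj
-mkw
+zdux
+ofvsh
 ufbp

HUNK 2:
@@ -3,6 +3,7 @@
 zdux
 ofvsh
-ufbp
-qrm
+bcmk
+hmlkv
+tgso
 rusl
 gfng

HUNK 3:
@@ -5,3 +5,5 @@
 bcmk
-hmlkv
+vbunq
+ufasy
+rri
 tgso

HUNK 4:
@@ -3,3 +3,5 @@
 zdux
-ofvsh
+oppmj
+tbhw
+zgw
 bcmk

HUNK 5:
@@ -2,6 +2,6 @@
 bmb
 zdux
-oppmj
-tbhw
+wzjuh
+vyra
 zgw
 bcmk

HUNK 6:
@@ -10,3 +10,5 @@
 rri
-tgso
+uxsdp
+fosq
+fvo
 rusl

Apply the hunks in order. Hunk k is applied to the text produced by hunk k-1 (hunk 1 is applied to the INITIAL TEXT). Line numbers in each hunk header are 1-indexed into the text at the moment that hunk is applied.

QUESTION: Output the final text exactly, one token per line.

Hunk 1: at line 2 remove [becsj,mkw] add [zdux,ofvsh] -> 12 lines: oqol bmb zdux ofvsh ufbp qrm rusl gfng jxx hwbu kdm vlb
Hunk 2: at line 3 remove [ufbp,qrm] add [bcmk,hmlkv,tgso] -> 13 lines: oqol bmb zdux ofvsh bcmk hmlkv tgso rusl gfng jxx hwbu kdm vlb
Hunk 3: at line 5 remove [hmlkv] add [vbunq,ufasy,rri] -> 15 lines: oqol bmb zdux ofvsh bcmk vbunq ufasy rri tgso rusl gfng jxx hwbu kdm vlb
Hunk 4: at line 3 remove [ofvsh] add [oppmj,tbhw,zgw] -> 17 lines: oqol bmb zdux oppmj tbhw zgw bcmk vbunq ufasy rri tgso rusl gfng jxx hwbu kdm vlb
Hunk 5: at line 2 remove [oppmj,tbhw] add [wzjuh,vyra] -> 17 lines: oqol bmb zdux wzjuh vyra zgw bcmk vbunq ufasy rri tgso rusl gfng jxx hwbu kdm vlb
Hunk 6: at line 10 remove [tgso] add [uxsdp,fosq,fvo] -> 19 lines: oqol bmb zdux wzjuh vyra zgw bcmk vbunq ufasy rri uxsdp fosq fvo rusl gfng jxx hwbu kdm vlb

Answer: oqol
bmb
zdux
wzjuh
vyra
zgw
bcmk
vbunq
ufasy
rri
uxsdp
fosq
fvo
rusl
gfng
jxx
hwbu
kdm
vlb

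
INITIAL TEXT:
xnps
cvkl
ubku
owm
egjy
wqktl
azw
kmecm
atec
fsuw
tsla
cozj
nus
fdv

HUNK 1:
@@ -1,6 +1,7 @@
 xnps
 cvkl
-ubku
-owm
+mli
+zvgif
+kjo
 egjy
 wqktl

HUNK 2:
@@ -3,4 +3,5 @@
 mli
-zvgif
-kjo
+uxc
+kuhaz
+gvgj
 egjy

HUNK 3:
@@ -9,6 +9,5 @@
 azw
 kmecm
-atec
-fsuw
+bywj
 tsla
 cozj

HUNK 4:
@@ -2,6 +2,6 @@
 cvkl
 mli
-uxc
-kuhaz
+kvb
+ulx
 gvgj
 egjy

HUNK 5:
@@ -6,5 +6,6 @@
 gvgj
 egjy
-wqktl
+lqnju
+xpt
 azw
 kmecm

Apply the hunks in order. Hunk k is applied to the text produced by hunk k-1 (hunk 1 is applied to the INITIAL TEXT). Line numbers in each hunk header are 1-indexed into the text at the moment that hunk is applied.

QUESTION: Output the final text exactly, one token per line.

Hunk 1: at line 1 remove [ubku,owm] add [mli,zvgif,kjo] -> 15 lines: xnps cvkl mli zvgif kjo egjy wqktl azw kmecm atec fsuw tsla cozj nus fdv
Hunk 2: at line 3 remove [zvgif,kjo] add [uxc,kuhaz,gvgj] -> 16 lines: xnps cvkl mli uxc kuhaz gvgj egjy wqktl azw kmecm atec fsuw tsla cozj nus fdv
Hunk 3: at line 9 remove [atec,fsuw] add [bywj] -> 15 lines: xnps cvkl mli uxc kuhaz gvgj egjy wqktl azw kmecm bywj tsla cozj nus fdv
Hunk 4: at line 2 remove [uxc,kuhaz] add [kvb,ulx] -> 15 lines: xnps cvkl mli kvb ulx gvgj egjy wqktl azw kmecm bywj tsla cozj nus fdv
Hunk 5: at line 6 remove [wqktl] add [lqnju,xpt] -> 16 lines: xnps cvkl mli kvb ulx gvgj egjy lqnju xpt azw kmecm bywj tsla cozj nus fdv

Answer: xnps
cvkl
mli
kvb
ulx
gvgj
egjy
lqnju
xpt
azw
kmecm
bywj
tsla
cozj
nus
fdv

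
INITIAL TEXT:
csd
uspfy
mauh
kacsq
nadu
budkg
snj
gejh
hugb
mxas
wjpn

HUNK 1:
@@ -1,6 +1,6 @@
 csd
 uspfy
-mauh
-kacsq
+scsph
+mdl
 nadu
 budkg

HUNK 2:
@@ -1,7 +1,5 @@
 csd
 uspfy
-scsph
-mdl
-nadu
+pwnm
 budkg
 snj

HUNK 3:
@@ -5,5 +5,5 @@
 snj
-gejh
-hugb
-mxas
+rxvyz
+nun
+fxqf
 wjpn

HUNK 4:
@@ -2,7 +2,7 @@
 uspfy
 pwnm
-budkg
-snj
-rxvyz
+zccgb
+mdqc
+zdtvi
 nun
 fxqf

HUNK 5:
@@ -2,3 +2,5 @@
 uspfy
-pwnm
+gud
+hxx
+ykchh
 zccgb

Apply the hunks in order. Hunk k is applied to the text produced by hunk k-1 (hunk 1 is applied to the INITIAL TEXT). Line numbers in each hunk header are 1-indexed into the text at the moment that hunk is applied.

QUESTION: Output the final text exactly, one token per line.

Hunk 1: at line 1 remove [mauh,kacsq] add [scsph,mdl] -> 11 lines: csd uspfy scsph mdl nadu budkg snj gejh hugb mxas wjpn
Hunk 2: at line 1 remove [scsph,mdl,nadu] add [pwnm] -> 9 lines: csd uspfy pwnm budkg snj gejh hugb mxas wjpn
Hunk 3: at line 5 remove [gejh,hugb,mxas] add [rxvyz,nun,fxqf] -> 9 lines: csd uspfy pwnm budkg snj rxvyz nun fxqf wjpn
Hunk 4: at line 2 remove [budkg,snj,rxvyz] add [zccgb,mdqc,zdtvi] -> 9 lines: csd uspfy pwnm zccgb mdqc zdtvi nun fxqf wjpn
Hunk 5: at line 2 remove [pwnm] add [gud,hxx,ykchh] -> 11 lines: csd uspfy gud hxx ykchh zccgb mdqc zdtvi nun fxqf wjpn

Answer: csd
uspfy
gud
hxx
ykchh
zccgb
mdqc
zdtvi
nun
fxqf
wjpn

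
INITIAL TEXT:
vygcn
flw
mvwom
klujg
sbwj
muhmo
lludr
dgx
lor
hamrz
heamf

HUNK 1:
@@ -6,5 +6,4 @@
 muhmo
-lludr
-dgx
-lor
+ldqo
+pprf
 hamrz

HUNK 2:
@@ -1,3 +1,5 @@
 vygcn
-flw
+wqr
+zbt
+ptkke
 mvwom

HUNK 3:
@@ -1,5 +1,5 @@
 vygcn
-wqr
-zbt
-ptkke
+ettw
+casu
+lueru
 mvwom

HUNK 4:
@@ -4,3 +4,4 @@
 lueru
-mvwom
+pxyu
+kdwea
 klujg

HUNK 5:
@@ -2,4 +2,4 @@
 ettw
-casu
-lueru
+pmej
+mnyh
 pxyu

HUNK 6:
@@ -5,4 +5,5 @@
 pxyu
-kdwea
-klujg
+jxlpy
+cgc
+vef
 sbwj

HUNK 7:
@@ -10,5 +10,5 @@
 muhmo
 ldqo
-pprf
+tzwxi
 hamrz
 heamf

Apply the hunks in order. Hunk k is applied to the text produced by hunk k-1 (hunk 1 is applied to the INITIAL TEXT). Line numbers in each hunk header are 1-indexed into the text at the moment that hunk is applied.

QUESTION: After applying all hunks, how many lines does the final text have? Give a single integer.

Answer: 14

Derivation:
Hunk 1: at line 6 remove [lludr,dgx,lor] add [ldqo,pprf] -> 10 lines: vygcn flw mvwom klujg sbwj muhmo ldqo pprf hamrz heamf
Hunk 2: at line 1 remove [flw] add [wqr,zbt,ptkke] -> 12 lines: vygcn wqr zbt ptkke mvwom klujg sbwj muhmo ldqo pprf hamrz heamf
Hunk 3: at line 1 remove [wqr,zbt,ptkke] add [ettw,casu,lueru] -> 12 lines: vygcn ettw casu lueru mvwom klujg sbwj muhmo ldqo pprf hamrz heamf
Hunk 4: at line 4 remove [mvwom] add [pxyu,kdwea] -> 13 lines: vygcn ettw casu lueru pxyu kdwea klujg sbwj muhmo ldqo pprf hamrz heamf
Hunk 5: at line 2 remove [casu,lueru] add [pmej,mnyh] -> 13 lines: vygcn ettw pmej mnyh pxyu kdwea klujg sbwj muhmo ldqo pprf hamrz heamf
Hunk 6: at line 5 remove [kdwea,klujg] add [jxlpy,cgc,vef] -> 14 lines: vygcn ettw pmej mnyh pxyu jxlpy cgc vef sbwj muhmo ldqo pprf hamrz heamf
Hunk 7: at line 10 remove [pprf] add [tzwxi] -> 14 lines: vygcn ettw pmej mnyh pxyu jxlpy cgc vef sbwj muhmo ldqo tzwxi hamrz heamf
Final line count: 14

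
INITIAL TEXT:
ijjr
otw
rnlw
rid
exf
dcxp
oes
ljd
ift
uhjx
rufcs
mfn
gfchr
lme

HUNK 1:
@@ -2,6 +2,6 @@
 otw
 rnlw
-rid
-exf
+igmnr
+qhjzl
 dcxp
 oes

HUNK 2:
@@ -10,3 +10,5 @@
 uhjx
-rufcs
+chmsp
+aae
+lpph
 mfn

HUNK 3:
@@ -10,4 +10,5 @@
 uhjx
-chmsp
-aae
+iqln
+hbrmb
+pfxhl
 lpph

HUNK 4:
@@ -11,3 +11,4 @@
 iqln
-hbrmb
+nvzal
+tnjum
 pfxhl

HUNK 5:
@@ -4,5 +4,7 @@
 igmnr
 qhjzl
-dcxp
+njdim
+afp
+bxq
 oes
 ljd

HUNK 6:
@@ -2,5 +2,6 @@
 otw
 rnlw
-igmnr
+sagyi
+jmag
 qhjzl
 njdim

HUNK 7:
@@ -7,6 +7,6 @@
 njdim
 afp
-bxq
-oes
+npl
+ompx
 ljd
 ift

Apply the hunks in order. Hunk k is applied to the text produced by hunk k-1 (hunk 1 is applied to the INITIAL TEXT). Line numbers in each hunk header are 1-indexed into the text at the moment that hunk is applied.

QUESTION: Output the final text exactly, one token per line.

Answer: ijjr
otw
rnlw
sagyi
jmag
qhjzl
njdim
afp
npl
ompx
ljd
ift
uhjx
iqln
nvzal
tnjum
pfxhl
lpph
mfn
gfchr
lme

Derivation:
Hunk 1: at line 2 remove [rid,exf] add [igmnr,qhjzl] -> 14 lines: ijjr otw rnlw igmnr qhjzl dcxp oes ljd ift uhjx rufcs mfn gfchr lme
Hunk 2: at line 10 remove [rufcs] add [chmsp,aae,lpph] -> 16 lines: ijjr otw rnlw igmnr qhjzl dcxp oes ljd ift uhjx chmsp aae lpph mfn gfchr lme
Hunk 3: at line 10 remove [chmsp,aae] add [iqln,hbrmb,pfxhl] -> 17 lines: ijjr otw rnlw igmnr qhjzl dcxp oes ljd ift uhjx iqln hbrmb pfxhl lpph mfn gfchr lme
Hunk 4: at line 11 remove [hbrmb] add [nvzal,tnjum] -> 18 lines: ijjr otw rnlw igmnr qhjzl dcxp oes ljd ift uhjx iqln nvzal tnjum pfxhl lpph mfn gfchr lme
Hunk 5: at line 4 remove [dcxp] add [njdim,afp,bxq] -> 20 lines: ijjr otw rnlw igmnr qhjzl njdim afp bxq oes ljd ift uhjx iqln nvzal tnjum pfxhl lpph mfn gfchr lme
Hunk 6: at line 2 remove [igmnr] add [sagyi,jmag] -> 21 lines: ijjr otw rnlw sagyi jmag qhjzl njdim afp bxq oes ljd ift uhjx iqln nvzal tnjum pfxhl lpph mfn gfchr lme
Hunk 7: at line 7 remove [bxq,oes] add [npl,ompx] -> 21 lines: ijjr otw rnlw sagyi jmag qhjzl njdim afp npl ompx ljd ift uhjx iqln nvzal tnjum pfxhl lpph mfn gfchr lme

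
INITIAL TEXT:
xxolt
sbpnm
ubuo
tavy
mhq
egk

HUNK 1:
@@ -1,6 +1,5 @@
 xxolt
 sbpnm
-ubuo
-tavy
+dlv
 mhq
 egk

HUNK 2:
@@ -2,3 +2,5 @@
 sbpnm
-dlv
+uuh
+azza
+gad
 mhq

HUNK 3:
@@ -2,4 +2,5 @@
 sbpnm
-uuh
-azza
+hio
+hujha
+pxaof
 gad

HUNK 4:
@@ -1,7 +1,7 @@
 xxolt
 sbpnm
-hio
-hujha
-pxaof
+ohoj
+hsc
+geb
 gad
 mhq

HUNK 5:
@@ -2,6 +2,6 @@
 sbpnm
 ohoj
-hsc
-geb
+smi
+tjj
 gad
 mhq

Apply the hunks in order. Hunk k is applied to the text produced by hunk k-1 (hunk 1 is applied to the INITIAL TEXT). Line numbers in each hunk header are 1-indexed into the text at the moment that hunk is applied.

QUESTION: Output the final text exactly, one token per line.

Answer: xxolt
sbpnm
ohoj
smi
tjj
gad
mhq
egk

Derivation:
Hunk 1: at line 1 remove [ubuo,tavy] add [dlv] -> 5 lines: xxolt sbpnm dlv mhq egk
Hunk 2: at line 2 remove [dlv] add [uuh,azza,gad] -> 7 lines: xxolt sbpnm uuh azza gad mhq egk
Hunk 3: at line 2 remove [uuh,azza] add [hio,hujha,pxaof] -> 8 lines: xxolt sbpnm hio hujha pxaof gad mhq egk
Hunk 4: at line 1 remove [hio,hujha,pxaof] add [ohoj,hsc,geb] -> 8 lines: xxolt sbpnm ohoj hsc geb gad mhq egk
Hunk 5: at line 2 remove [hsc,geb] add [smi,tjj] -> 8 lines: xxolt sbpnm ohoj smi tjj gad mhq egk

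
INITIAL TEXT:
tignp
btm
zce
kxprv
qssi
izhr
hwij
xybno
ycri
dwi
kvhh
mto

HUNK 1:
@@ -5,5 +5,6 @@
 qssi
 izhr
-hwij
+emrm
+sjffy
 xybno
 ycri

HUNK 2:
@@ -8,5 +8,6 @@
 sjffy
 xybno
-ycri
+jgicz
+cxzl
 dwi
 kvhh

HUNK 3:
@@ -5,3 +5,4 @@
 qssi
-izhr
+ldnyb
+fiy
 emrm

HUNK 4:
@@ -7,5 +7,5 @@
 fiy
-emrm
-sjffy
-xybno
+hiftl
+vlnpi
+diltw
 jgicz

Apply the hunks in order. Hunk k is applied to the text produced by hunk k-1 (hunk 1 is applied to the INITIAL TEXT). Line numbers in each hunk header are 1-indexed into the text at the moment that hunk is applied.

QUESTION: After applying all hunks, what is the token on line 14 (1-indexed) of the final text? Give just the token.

Hunk 1: at line 5 remove [hwij] add [emrm,sjffy] -> 13 lines: tignp btm zce kxprv qssi izhr emrm sjffy xybno ycri dwi kvhh mto
Hunk 2: at line 8 remove [ycri] add [jgicz,cxzl] -> 14 lines: tignp btm zce kxprv qssi izhr emrm sjffy xybno jgicz cxzl dwi kvhh mto
Hunk 3: at line 5 remove [izhr] add [ldnyb,fiy] -> 15 lines: tignp btm zce kxprv qssi ldnyb fiy emrm sjffy xybno jgicz cxzl dwi kvhh mto
Hunk 4: at line 7 remove [emrm,sjffy,xybno] add [hiftl,vlnpi,diltw] -> 15 lines: tignp btm zce kxprv qssi ldnyb fiy hiftl vlnpi diltw jgicz cxzl dwi kvhh mto
Final line 14: kvhh

Answer: kvhh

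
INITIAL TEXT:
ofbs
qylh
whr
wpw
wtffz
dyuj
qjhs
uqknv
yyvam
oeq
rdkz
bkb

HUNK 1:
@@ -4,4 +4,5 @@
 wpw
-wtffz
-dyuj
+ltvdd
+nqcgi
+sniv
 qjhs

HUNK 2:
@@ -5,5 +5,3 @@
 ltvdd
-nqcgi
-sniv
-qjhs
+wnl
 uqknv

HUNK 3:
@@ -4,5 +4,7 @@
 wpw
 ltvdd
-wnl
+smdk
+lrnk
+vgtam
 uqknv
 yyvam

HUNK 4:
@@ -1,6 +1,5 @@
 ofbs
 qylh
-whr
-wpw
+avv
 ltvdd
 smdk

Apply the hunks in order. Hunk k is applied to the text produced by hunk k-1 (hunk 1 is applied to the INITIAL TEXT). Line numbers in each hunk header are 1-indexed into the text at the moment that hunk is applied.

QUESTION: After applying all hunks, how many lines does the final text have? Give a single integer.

Hunk 1: at line 4 remove [wtffz,dyuj] add [ltvdd,nqcgi,sniv] -> 13 lines: ofbs qylh whr wpw ltvdd nqcgi sniv qjhs uqknv yyvam oeq rdkz bkb
Hunk 2: at line 5 remove [nqcgi,sniv,qjhs] add [wnl] -> 11 lines: ofbs qylh whr wpw ltvdd wnl uqknv yyvam oeq rdkz bkb
Hunk 3: at line 4 remove [wnl] add [smdk,lrnk,vgtam] -> 13 lines: ofbs qylh whr wpw ltvdd smdk lrnk vgtam uqknv yyvam oeq rdkz bkb
Hunk 4: at line 1 remove [whr,wpw] add [avv] -> 12 lines: ofbs qylh avv ltvdd smdk lrnk vgtam uqknv yyvam oeq rdkz bkb
Final line count: 12

Answer: 12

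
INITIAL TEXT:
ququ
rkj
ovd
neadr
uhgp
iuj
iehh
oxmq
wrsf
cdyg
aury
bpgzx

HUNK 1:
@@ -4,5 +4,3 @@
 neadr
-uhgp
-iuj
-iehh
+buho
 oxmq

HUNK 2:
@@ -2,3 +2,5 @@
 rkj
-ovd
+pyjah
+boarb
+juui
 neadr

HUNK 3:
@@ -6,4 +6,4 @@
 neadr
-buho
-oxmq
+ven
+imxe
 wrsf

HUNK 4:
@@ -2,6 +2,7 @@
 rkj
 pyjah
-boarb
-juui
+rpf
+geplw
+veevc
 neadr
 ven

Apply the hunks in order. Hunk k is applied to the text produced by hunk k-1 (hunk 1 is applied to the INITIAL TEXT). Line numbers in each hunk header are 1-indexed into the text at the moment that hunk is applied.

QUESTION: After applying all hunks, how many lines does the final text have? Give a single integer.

Answer: 13

Derivation:
Hunk 1: at line 4 remove [uhgp,iuj,iehh] add [buho] -> 10 lines: ququ rkj ovd neadr buho oxmq wrsf cdyg aury bpgzx
Hunk 2: at line 2 remove [ovd] add [pyjah,boarb,juui] -> 12 lines: ququ rkj pyjah boarb juui neadr buho oxmq wrsf cdyg aury bpgzx
Hunk 3: at line 6 remove [buho,oxmq] add [ven,imxe] -> 12 lines: ququ rkj pyjah boarb juui neadr ven imxe wrsf cdyg aury bpgzx
Hunk 4: at line 2 remove [boarb,juui] add [rpf,geplw,veevc] -> 13 lines: ququ rkj pyjah rpf geplw veevc neadr ven imxe wrsf cdyg aury bpgzx
Final line count: 13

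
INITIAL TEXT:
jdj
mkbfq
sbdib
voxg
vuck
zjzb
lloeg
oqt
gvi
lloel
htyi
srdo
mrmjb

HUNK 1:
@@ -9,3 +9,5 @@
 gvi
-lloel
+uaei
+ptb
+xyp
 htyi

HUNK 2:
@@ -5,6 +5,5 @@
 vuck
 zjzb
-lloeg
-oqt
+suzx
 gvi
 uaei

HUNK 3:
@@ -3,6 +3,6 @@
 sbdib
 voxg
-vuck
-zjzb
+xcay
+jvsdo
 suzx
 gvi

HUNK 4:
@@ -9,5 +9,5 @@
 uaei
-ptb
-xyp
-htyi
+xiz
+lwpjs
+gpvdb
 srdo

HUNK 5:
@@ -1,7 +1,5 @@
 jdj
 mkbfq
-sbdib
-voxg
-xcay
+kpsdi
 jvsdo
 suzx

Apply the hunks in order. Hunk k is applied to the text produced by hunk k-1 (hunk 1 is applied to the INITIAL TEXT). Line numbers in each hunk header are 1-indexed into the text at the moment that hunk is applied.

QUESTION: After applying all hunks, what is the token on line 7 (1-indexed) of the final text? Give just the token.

Hunk 1: at line 9 remove [lloel] add [uaei,ptb,xyp] -> 15 lines: jdj mkbfq sbdib voxg vuck zjzb lloeg oqt gvi uaei ptb xyp htyi srdo mrmjb
Hunk 2: at line 5 remove [lloeg,oqt] add [suzx] -> 14 lines: jdj mkbfq sbdib voxg vuck zjzb suzx gvi uaei ptb xyp htyi srdo mrmjb
Hunk 3: at line 3 remove [vuck,zjzb] add [xcay,jvsdo] -> 14 lines: jdj mkbfq sbdib voxg xcay jvsdo suzx gvi uaei ptb xyp htyi srdo mrmjb
Hunk 4: at line 9 remove [ptb,xyp,htyi] add [xiz,lwpjs,gpvdb] -> 14 lines: jdj mkbfq sbdib voxg xcay jvsdo suzx gvi uaei xiz lwpjs gpvdb srdo mrmjb
Hunk 5: at line 1 remove [sbdib,voxg,xcay] add [kpsdi] -> 12 lines: jdj mkbfq kpsdi jvsdo suzx gvi uaei xiz lwpjs gpvdb srdo mrmjb
Final line 7: uaei

Answer: uaei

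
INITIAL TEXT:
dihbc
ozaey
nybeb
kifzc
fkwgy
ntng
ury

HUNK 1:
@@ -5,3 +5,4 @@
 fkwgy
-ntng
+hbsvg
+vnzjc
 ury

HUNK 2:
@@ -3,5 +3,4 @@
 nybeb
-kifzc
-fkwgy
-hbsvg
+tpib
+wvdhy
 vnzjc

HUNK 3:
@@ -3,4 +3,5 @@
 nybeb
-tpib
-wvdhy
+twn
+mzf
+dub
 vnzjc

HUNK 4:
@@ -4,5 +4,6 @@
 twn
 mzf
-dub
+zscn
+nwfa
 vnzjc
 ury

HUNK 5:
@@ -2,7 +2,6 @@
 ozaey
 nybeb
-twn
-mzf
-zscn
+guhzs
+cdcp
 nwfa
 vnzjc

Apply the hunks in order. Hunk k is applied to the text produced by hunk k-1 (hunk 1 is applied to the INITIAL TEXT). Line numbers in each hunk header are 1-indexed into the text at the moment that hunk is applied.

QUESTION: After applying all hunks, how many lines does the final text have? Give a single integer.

Answer: 8

Derivation:
Hunk 1: at line 5 remove [ntng] add [hbsvg,vnzjc] -> 8 lines: dihbc ozaey nybeb kifzc fkwgy hbsvg vnzjc ury
Hunk 2: at line 3 remove [kifzc,fkwgy,hbsvg] add [tpib,wvdhy] -> 7 lines: dihbc ozaey nybeb tpib wvdhy vnzjc ury
Hunk 3: at line 3 remove [tpib,wvdhy] add [twn,mzf,dub] -> 8 lines: dihbc ozaey nybeb twn mzf dub vnzjc ury
Hunk 4: at line 4 remove [dub] add [zscn,nwfa] -> 9 lines: dihbc ozaey nybeb twn mzf zscn nwfa vnzjc ury
Hunk 5: at line 2 remove [twn,mzf,zscn] add [guhzs,cdcp] -> 8 lines: dihbc ozaey nybeb guhzs cdcp nwfa vnzjc ury
Final line count: 8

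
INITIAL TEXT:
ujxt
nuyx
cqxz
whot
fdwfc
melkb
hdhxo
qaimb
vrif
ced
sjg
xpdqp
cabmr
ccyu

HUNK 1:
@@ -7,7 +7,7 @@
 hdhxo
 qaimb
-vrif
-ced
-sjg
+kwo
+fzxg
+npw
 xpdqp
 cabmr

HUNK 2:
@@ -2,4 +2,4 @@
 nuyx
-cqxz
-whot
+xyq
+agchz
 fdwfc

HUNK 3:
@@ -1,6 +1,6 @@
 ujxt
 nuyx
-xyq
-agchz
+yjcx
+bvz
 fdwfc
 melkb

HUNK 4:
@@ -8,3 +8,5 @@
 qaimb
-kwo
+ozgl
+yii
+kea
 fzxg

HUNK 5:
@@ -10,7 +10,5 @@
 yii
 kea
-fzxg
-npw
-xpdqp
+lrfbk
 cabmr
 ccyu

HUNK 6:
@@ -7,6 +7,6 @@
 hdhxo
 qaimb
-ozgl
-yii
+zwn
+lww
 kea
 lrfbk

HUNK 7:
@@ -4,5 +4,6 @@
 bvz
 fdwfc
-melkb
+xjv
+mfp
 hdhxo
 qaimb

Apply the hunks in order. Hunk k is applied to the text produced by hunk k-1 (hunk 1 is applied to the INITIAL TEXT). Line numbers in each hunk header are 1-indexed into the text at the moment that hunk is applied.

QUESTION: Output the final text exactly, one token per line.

Hunk 1: at line 7 remove [vrif,ced,sjg] add [kwo,fzxg,npw] -> 14 lines: ujxt nuyx cqxz whot fdwfc melkb hdhxo qaimb kwo fzxg npw xpdqp cabmr ccyu
Hunk 2: at line 2 remove [cqxz,whot] add [xyq,agchz] -> 14 lines: ujxt nuyx xyq agchz fdwfc melkb hdhxo qaimb kwo fzxg npw xpdqp cabmr ccyu
Hunk 3: at line 1 remove [xyq,agchz] add [yjcx,bvz] -> 14 lines: ujxt nuyx yjcx bvz fdwfc melkb hdhxo qaimb kwo fzxg npw xpdqp cabmr ccyu
Hunk 4: at line 8 remove [kwo] add [ozgl,yii,kea] -> 16 lines: ujxt nuyx yjcx bvz fdwfc melkb hdhxo qaimb ozgl yii kea fzxg npw xpdqp cabmr ccyu
Hunk 5: at line 10 remove [fzxg,npw,xpdqp] add [lrfbk] -> 14 lines: ujxt nuyx yjcx bvz fdwfc melkb hdhxo qaimb ozgl yii kea lrfbk cabmr ccyu
Hunk 6: at line 7 remove [ozgl,yii] add [zwn,lww] -> 14 lines: ujxt nuyx yjcx bvz fdwfc melkb hdhxo qaimb zwn lww kea lrfbk cabmr ccyu
Hunk 7: at line 4 remove [melkb] add [xjv,mfp] -> 15 lines: ujxt nuyx yjcx bvz fdwfc xjv mfp hdhxo qaimb zwn lww kea lrfbk cabmr ccyu

Answer: ujxt
nuyx
yjcx
bvz
fdwfc
xjv
mfp
hdhxo
qaimb
zwn
lww
kea
lrfbk
cabmr
ccyu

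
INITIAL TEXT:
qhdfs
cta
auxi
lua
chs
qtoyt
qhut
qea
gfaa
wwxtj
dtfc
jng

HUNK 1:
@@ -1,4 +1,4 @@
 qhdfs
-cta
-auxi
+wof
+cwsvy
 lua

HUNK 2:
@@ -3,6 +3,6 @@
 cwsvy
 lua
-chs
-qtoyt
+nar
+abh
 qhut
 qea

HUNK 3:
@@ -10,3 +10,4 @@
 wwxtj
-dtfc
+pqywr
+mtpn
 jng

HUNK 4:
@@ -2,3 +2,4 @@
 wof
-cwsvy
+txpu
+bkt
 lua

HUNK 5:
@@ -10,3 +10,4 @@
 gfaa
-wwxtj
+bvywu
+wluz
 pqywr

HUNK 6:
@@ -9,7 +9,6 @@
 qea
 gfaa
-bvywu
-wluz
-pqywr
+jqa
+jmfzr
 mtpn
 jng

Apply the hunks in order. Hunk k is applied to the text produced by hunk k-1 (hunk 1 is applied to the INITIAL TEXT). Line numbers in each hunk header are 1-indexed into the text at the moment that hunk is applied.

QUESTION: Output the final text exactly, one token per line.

Answer: qhdfs
wof
txpu
bkt
lua
nar
abh
qhut
qea
gfaa
jqa
jmfzr
mtpn
jng

Derivation:
Hunk 1: at line 1 remove [cta,auxi] add [wof,cwsvy] -> 12 lines: qhdfs wof cwsvy lua chs qtoyt qhut qea gfaa wwxtj dtfc jng
Hunk 2: at line 3 remove [chs,qtoyt] add [nar,abh] -> 12 lines: qhdfs wof cwsvy lua nar abh qhut qea gfaa wwxtj dtfc jng
Hunk 3: at line 10 remove [dtfc] add [pqywr,mtpn] -> 13 lines: qhdfs wof cwsvy lua nar abh qhut qea gfaa wwxtj pqywr mtpn jng
Hunk 4: at line 2 remove [cwsvy] add [txpu,bkt] -> 14 lines: qhdfs wof txpu bkt lua nar abh qhut qea gfaa wwxtj pqywr mtpn jng
Hunk 5: at line 10 remove [wwxtj] add [bvywu,wluz] -> 15 lines: qhdfs wof txpu bkt lua nar abh qhut qea gfaa bvywu wluz pqywr mtpn jng
Hunk 6: at line 9 remove [bvywu,wluz,pqywr] add [jqa,jmfzr] -> 14 lines: qhdfs wof txpu bkt lua nar abh qhut qea gfaa jqa jmfzr mtpn jng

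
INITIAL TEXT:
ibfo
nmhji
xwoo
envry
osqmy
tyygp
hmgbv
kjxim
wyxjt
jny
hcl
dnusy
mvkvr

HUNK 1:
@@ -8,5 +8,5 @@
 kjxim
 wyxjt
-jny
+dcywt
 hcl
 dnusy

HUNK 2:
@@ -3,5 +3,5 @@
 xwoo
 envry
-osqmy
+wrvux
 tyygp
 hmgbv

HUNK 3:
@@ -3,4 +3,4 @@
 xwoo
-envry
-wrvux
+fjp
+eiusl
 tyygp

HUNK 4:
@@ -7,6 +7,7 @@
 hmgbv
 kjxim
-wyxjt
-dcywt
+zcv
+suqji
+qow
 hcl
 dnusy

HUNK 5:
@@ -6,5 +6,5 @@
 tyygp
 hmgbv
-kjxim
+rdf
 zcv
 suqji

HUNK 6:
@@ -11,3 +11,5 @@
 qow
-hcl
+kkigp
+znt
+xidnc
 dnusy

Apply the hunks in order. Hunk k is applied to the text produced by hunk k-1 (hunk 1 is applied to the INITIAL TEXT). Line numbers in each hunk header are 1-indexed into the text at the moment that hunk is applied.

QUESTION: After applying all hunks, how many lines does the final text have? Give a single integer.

Hunk 1: at line 8 remove [jny] add [dcywt] -> 13 lines: ibfo nmhji xwoo envry osqmy tyygp hmgbv kjxim wyxjt dcywt hcl dnusy mvkvr
Hunk 2: at line 3 remove [osqmy] add [wrvux] -> 13 lines: ibfo nmhji xwoo envry wrvux tyygp hmgbv kjxim wyxjt dcywt hcl dnusy mvkvr
Hunk 3: at line 3 remove [envry,wrvux] add [fjp,eiusl] -> 13 lines: ibfo nmhji xwoo fjp eiusl tyygp hmgbv kjxim wyxjt dcywt hcl dnusy mvkvr
Hunk 4: at line 7 remove [wyxjt,dcywt] add [zcv,suqji,qow] -> 14 lines: ibfo nmhji xwoo fjp eiusl tyygp hmgbv kjxim zcv suqji qow hcl dnusy mvkvr
Hunk 5: at line 6 remove [kjxim] add [rdf] -> 14 lines: ibfo nmhji xwoo fjp eiusl tyygp hmgbv rdf zcv suqji qow hcl dnusy mvkvr
Hunk 6: at line 11 remove [hcl] add [kkigp,znt,xidnc] -> 16 lines: ibfo nmhji xwoo fjp eiusl tyygp hmgbv rdf zcv suqji qow kkigp znt xidnc dnusy mvkvr
Final line count: 16

Answer: 16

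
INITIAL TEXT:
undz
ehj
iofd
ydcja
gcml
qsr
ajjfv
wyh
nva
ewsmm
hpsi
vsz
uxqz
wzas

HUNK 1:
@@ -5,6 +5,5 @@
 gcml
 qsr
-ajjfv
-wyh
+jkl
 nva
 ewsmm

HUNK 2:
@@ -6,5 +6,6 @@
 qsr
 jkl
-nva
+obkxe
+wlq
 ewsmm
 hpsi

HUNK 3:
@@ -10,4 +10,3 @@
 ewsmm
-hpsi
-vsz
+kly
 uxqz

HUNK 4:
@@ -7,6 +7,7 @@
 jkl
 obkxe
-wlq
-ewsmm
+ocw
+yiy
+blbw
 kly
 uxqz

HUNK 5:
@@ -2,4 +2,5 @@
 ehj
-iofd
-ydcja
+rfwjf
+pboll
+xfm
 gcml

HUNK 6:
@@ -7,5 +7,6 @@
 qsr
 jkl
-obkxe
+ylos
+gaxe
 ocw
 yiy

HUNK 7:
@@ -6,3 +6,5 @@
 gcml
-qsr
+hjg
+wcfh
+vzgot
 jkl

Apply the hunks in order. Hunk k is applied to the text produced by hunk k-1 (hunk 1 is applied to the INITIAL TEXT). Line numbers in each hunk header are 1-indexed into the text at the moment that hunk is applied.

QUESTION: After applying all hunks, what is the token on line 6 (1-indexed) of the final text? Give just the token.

Answer: gcml

Derivation:
Hunk 1: at line 5 remove [ajjfv,wyh] add [jkl] -> 13 lines: undz ehj iofd ydcja gcml qsr jkl nva ewsmm hpsi vsz uxqz wzas
Hunk 2: at line 6 remove [nva] add [obkxe,wlq] -> 14 lines: undz ehj iofd ydcja gcml qsr jkl obkxe wlq ewsmm hpsi vsz uxqz wzas
Hunk 3: at line 10 remove [hpsi,vsz] add [kly] -> 13 lines: undz ehj iofd ydcja gcml qsr jkl obkxe wlq ewsmm kly uxqz wzas
Hunk 4: at line 7 remove [wlq,ewsmm] add [ocw,yiy,blbw] -> 14 lines: undz ehj iofd ydcja gcml qsr jkl obkxe ocw yiy blbw kly uxqz wzas
Hunk 5: at line 2 remove [iofd,ydcja] add [rfwjf,pboll,xfm] -> 15 lines: undz ehj rfwjf pboll xfm gcml qsr jkl obkxe ocw yiy blbw kly uxqz wzas
Hunk 6: at line 7 remove [obkxe] add [ylos,gaxe] -> 16 lines: undz ehj rfwjf pboll xfm gcml qsr jkl ylos gaxe ocw yiy blbw kly uxqz wzas
Hunk 7: at line 6 remove [qsr] add [hjg,wcfh,vzgot] -> 18 lines: undz ehj rfwjf pboll xfm gcml hjg wcfh vzgot jkl ylos gaxe ocw yiy blbw kly uxqz wzas
Final line 6: gcml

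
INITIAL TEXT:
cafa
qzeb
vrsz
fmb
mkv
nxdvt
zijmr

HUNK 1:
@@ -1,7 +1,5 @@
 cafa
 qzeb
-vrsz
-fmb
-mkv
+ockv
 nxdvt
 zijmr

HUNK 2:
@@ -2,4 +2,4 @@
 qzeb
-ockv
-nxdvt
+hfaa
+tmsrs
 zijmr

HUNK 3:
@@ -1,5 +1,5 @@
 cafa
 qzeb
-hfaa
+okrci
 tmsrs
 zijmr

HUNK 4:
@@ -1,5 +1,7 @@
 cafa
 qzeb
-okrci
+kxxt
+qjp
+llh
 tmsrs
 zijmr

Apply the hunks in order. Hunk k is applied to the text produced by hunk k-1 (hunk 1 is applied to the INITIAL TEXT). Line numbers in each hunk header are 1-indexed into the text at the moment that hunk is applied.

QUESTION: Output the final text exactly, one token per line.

Answer: cafa
qzeb
kxxt
qjp
llh
tmsrs
zijmr

Derivation:
Hunk 1: at line 1 remove [vrsz,fmb,mkv] add [ockv] -> 5 lines: cafa qzeb ockv nxdvt zijmr
Hunk 2: at line 2 remove [ockv,nxdvt] add [hfaa,tmsrs] -> 5 lines: cafa qzeb hfaa tmsrs zijmr
Hunk 3: at line 1 remove [hfaa] add [okrci] -> 5 lines: cafa qzeb okrci tmsrs zijmr
Hunk 4: at line 1 remove [okrci] add [kxxt,qjp,llh] -> 7 lines: cafa qzeb kxxt qjp llh tmsrs zijmr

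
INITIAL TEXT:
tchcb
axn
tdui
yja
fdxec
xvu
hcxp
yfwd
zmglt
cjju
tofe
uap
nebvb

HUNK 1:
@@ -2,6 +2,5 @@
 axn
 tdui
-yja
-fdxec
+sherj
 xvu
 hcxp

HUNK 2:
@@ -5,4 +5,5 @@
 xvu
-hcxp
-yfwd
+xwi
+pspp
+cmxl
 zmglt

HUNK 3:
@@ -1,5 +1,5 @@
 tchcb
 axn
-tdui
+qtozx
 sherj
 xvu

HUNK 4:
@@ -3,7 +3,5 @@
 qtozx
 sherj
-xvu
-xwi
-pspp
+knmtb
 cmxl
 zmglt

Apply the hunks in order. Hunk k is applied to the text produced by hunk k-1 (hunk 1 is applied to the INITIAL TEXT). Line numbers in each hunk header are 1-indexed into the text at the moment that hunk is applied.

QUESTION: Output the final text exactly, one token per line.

Hunk 1: at line 2 remove [yja,fdxec] add [sherj] -> 12 lines: tchcb axn tdui sherj xvu hcxp yfwd zmglt cjju tofe uap nebvb
Hunk 2: at line 5 remove [hcxp,yfwd] add [xwi,pspp,cmxl] -> 13 lines: tchcb axn tdui sherj xvu xwi pspp cmxl zmglt cjju tofe uap nebvb
Hunk 3: at line 1 remove [tdui] add [qtozx] -> 13 lines: tchcb axn qtozx sherj xvu xwi pspp cmxl zmglt cjju tofe uap nebvb
Hunk 4: at line 3 remove [xvu,xwi,pspp] add [knmtb] -> 11 lines: tchcb axn qtozx sherj knmtb cmxl zmglt cjju tofe uap nebvb

Answer: tchcb
axn
qtozx
sherj
knmtb
cmxl
zmglt
cjju
tofe
uap
nebvb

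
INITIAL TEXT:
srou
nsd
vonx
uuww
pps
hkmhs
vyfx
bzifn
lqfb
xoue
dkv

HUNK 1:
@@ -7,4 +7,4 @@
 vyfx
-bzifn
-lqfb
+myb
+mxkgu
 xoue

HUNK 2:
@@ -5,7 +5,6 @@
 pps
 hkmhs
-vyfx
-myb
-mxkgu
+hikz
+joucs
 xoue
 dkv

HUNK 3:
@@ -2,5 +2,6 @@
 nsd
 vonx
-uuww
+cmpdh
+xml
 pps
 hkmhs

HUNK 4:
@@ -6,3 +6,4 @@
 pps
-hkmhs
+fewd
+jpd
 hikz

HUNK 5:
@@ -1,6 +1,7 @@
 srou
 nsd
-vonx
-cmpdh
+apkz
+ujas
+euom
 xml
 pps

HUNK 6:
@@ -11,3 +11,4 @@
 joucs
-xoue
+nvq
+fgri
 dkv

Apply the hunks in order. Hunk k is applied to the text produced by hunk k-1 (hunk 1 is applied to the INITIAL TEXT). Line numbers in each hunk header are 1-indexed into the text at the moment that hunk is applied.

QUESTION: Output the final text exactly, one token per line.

Answer: srou
nsd
apkz
ujas
euom
xml
pps
fewd
jpd
hikz
joucs
nvq
fgri
dkv

Derivation:
Hunk 1: at line 7 remove [bzifn,lqfb] add [myb,mxkgu] -> 11 lines: srou nsd vonx uuww pps hkmhs vyfx myb mxkgu xoue dkv
Hunk 2: at line 5 remove [vyfx,myb,mxkgu] add [hikz,joucs] -> 10 lines: srou nsd vonx uuww pps hkmhs hikz joucs xoue dkv
Hunk 3: at line 2 remove [uuww] add [cmpdh,xml] -> 11 lines: srou nsd vonx cmpdh xml pps hkmhs hikz joucs xoue dkv
Hunk 4: at line 6 remove [hkmhs] add [fewd,jpd] -> 12 lines: srou nsd vonx cmpdh xml pps fewd jpd hikz joucs xoue dkv
Hunk 5: at line 1 remove [vonx,cmpdh] add [apkz,ujas,euom] -> 13 lines: srou nsd apkz ujas euom xml pps fewd jpd hikz joucs xoue dkv
Hunk 6: at line 11 remove [xoue] add [nvq,fgri] -> 14 lines: srou nsd apkz ujas euom xml pps fewd jpd hikz joucs nvq fgri dkv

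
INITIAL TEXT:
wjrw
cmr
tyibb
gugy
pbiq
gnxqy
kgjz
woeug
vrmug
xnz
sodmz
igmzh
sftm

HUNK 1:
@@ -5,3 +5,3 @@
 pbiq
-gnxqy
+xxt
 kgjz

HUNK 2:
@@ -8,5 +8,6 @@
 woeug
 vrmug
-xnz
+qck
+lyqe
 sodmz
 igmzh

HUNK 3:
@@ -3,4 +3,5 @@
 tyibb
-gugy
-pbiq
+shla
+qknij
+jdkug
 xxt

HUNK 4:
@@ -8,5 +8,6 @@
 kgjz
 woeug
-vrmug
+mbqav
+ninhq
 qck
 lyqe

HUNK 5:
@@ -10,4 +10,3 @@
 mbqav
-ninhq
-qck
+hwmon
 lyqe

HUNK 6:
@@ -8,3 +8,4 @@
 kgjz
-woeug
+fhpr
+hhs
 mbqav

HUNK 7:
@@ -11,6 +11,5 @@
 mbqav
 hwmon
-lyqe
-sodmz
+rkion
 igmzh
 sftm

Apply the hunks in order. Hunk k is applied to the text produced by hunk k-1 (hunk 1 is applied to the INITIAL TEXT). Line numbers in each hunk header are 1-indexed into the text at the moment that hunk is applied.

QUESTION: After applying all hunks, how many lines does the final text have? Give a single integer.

Answer: 15

Derivation:
Hunk 1: at line 5 remove [gnxqy] add [xxt] -> 13 lines: wjrw cmr tyibb gugy pbiq xxt kgjz woeug vrmug xnz sodmz igmzh sftm
Hunk 2: at line 8 remove [xnz] add [qck,lyqe] -> 14 lines: wjrw cmr tyibb gugy pbiq xxt kgjz woeug vrmug qck lyqe sodmz igmzh sftm
Hunk 3: at line 3 remove [gugy,pbiq] add [shla,qknij,jdkug] -> 15 lines: wjrw cmr tyibb shla qknij jdkug xxt kgjz woeug vrmug qck lyqe sodmz igmzh sftm
Hunk 4: at line 8 remove [vrmug] add [mbqav,ninhq] -> 16 lines: wjrw cmr tyibb shla qknij jdkug xxt kgjz woeug mbqav ninhq qck lyqe sodmz igmzh sftm
Hunk 5: at line 10 remove [ninhq,qck] add [hwmon] -> 15 lines: wjrw cmr tyibb shla qknij jdkug xxt kgjz woeug mbqav hwmon lyqe sodmz igmzh sftm
Hunk 6: at line 8 remove [woeug] add [fhpr,hhs] -> 16 lines: wjrw cmr tyibb shla qknij jdkug xxt kgjz fhpr hhs mbqav hwmon lyqe sodmz igmzh sftm
Hunk 7: at line 11 remove [lyqe,sodmz] add [rkion] -> 15 lines: wjrw cmr tyibb shla qknij jdkug xxt kgjz fhpr hhs mbqav hwmon rkion igmzh sftm
Final line count: 15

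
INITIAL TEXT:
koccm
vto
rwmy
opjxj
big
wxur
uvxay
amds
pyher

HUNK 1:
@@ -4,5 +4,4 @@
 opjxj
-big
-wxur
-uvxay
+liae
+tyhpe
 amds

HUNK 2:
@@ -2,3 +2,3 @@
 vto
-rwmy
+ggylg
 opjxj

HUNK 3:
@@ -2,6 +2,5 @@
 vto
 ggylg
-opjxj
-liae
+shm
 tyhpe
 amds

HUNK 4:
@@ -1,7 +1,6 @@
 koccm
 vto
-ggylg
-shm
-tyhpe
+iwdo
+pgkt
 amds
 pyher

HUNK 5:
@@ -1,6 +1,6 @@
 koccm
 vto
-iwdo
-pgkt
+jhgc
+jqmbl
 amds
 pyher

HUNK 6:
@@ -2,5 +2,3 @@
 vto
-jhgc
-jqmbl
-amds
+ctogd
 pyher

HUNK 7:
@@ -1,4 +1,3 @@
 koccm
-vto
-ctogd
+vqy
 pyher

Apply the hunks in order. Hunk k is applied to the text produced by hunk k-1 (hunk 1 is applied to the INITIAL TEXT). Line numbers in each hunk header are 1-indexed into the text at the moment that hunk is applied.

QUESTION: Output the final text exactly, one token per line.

Answer: koccm
vqy
pyher

Derivation:
Hunk 1: at line 4 remove [big,wxur,uvxay] add [liae,tyhpe] -> 8 lines: koccm vto rwmy opjxj liae tyhpe amds pyher
Hunk 2: at line 2 remove [rwmy] add [ggylg] -> 8 lines: koccm vto ggylg opjxj liae tyhpe amds pyher
Hunk 3: at line 2 remove [opjxj,liae] add [shm] -> 7 lines: koccm vto ggylg shm tyhpe amds pyher
Hunk 4: at line 1 remove [ggylg,shm,tyhpe] add [iwdo,pgkt] -> 6 lines: koccm vto iwdo pgkt amds pyher
Hunk 5: at line 1 remove [iwdo,pgkt] add [jhgc,jqmbl] -> 6 lines: koccm vto jhgc jqmbl amds pyher
Hunk 6: at line 2 remove [jhgc,jqmbl,amds] add [ctogd] -> 4 lines: koccm vto ctogd pyher
Hunk 7: at line 1 remove [vto,ctogd] add [vqy] -> 3 lines: koccm vqy pyher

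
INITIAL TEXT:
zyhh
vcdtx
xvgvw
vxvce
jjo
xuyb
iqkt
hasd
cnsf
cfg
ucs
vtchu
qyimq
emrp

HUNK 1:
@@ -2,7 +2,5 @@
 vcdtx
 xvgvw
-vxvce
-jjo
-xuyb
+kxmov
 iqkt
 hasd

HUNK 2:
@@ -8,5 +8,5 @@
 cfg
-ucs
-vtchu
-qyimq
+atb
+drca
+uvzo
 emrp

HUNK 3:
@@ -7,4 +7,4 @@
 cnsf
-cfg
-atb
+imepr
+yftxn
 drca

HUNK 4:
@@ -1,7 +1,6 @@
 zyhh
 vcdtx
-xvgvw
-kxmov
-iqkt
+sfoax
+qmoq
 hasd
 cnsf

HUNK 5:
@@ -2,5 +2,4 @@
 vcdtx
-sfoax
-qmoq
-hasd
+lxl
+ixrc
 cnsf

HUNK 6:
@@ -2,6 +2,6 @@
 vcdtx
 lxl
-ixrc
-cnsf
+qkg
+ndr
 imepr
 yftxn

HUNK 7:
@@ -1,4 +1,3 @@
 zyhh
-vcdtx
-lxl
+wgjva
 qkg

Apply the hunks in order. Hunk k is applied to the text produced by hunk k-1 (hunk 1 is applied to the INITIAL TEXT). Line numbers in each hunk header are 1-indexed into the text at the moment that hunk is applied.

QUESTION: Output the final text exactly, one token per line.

Answer: zyhh
wgjva
qkg
ndr
imepr
yftxn
drca
uvzo
emrp

Derivation:
Hunk 1: at line 2 remove [vxvce,jjo,xuyb] add [kxmov] -> 12 lines: zyhh vcdtx xvgvw kxmov iqkt hasd cnsf cfg ucs vtchu qyimq emrp
Hunk 2: at line 8 remove [ucs,vtchu,qyimq] add [atb,drca,uvzo] -> 12 lines: zyhh vcdtx xvgvw kxmov iqkt hasd cnsf cfg atb drca uvzo emrp
Hunk 3: at line 7 remove [cfg,atb] add [imepr,yftxn] -> 12 lines: zyhh vcdtx xvgvw kxmov iqkt hasd cnsf imepr yftxn drca uvzo emrp
Hunk 4: at line 1 remove [xvgvw,kxmov,iqkt] add [sfoax,qmoq] -> 11 lines: zyhh vcdtx sfoax qmoq hasd cnsf imepr yftxn drca uvzo emrp
Hunk 5: at line 2 remove [sfoax,qmoq,hasd] add [lxl,ixrc] -> 10 lines: zyhh vcdtx lxl ixrc cnsf imepr yftxn drca uvzo emrp
Hunk 6: at line 2 remove [ixrc,cnsf] add [qkg,ndr] -> 10 lines: zyhh vcdtx lxl qkg ndr imepr yftxn drca uvzo emrp
Hunk 7: at line 1 remove [vcdtx,lxl] add [wgjva] -> 9 lines: zyhh wgjva qkg ndr imepr yftxn drca uvzo emrp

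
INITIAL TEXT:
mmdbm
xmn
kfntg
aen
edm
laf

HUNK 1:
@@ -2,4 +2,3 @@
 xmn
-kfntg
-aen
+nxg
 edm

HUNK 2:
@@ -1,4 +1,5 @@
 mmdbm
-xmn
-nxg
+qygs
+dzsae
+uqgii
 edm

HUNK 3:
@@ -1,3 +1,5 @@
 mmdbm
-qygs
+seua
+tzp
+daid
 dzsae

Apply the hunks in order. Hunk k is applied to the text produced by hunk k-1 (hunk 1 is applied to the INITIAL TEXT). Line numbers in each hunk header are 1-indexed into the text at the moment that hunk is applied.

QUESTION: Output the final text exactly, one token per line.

Hunk 1: at line 2 remove [kfntg,aen] add [nxg] -> 5 lines: mmdbm xmn nxg edm laf
Hunk 2: at line 1 remove [xmn,nxg] add [qygs,dzsae,uqgii] -> 6 lines: mmdbm qygs dzsae uqgii edm laf
Hunk 3: at line 1 remove [qygs] add [seua,tzp,daid] -> 8 lines: mmdbm seua tzp daid dzsae uqgii edm laf

Answer: mmdbm
seua
tzp
daid
dzsae
uqgii
edm
laf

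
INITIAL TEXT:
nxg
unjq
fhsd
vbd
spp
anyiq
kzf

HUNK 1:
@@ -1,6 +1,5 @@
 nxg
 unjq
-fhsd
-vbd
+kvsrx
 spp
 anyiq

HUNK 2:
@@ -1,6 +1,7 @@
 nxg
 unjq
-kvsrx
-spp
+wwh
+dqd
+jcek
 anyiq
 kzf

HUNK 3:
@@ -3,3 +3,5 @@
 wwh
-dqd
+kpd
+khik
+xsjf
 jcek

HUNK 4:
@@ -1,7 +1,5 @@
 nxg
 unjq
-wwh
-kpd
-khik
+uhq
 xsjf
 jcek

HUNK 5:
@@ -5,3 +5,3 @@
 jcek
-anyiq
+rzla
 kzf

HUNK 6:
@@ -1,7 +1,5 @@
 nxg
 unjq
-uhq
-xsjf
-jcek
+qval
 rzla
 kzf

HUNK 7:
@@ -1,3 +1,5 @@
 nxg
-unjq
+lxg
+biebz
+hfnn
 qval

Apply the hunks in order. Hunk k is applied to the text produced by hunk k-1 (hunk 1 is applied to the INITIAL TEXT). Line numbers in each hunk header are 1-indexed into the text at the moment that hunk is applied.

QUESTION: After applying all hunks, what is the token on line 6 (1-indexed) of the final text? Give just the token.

Hunk 1: at line 1 remove [fhsd,vbd] add [kvsrx] -> 6 lines: nxg unjq kvsrx spp anyiq kzf
Hunk 2: at line 1 remove [kvsrx,spp] add [wwh,dqd,jcek] -> 7 lines: nxg unjq wwh dqd jcek anyiq kzf
Hunk 3: at line 3 remove [dqd] add [kpd,khik,xsjf] -> 9 lines: nxg unjq wwh kpd khik xsjf jcek anyiq kzf
Hunk 4: at line 1 remove [wwh,kpd,khik] add [uhq] -> 7 lines: nxg unjq uhq xsjf jcek anyiq kzf
Hunk 5: at line 5 remove [anyiq] add [rzla] -> 7 lines: nxg unjq uhq xsjf jcek rzla kzf
Hunk 6: at line 1 remove [uhq,xsjf,jcek] add [qval] -> 5 lines: nxg unjq qval rzla kzf
Hunk 7: at line 1 remove [unjq] add [lxg,biebz,hfnn] -> 7 lines: nxg lxg biebz hfnn qval rzla kzf
Final line 6: rzla

Answer: rzla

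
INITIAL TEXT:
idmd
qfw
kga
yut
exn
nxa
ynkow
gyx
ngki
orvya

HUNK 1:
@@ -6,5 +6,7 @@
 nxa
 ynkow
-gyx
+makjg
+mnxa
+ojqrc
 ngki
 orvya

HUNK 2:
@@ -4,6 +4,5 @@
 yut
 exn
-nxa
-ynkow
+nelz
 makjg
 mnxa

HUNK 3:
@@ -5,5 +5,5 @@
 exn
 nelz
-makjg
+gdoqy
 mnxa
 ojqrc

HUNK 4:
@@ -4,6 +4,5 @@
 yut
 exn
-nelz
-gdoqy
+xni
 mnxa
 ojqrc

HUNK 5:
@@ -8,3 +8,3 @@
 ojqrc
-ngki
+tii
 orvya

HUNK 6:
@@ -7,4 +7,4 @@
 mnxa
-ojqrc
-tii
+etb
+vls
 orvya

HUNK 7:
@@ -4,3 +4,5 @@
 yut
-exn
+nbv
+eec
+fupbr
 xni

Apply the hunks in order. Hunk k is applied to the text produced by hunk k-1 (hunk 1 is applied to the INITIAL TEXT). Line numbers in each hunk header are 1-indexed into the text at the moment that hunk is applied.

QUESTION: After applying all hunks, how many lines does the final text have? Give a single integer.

Hunk 1: at line 6 remove [gyx] add [makjg,mnxa,ojqrc] -> 12 lines: idmd qfw kga yut exn nxa ynkow makjg mnxa ojqrc ngki orvya
Hunk 2: at line 4 remove [nxa,ynkow] add [nelz] -> 11 lines: idmd qfw kga yut exn nelz makjg mnxa ojqrc ngki orvya
Hunk 3: at line 5 remove [makjg] add [gdoqy] -> 11 lines: idmd qfw kga yut exn nelz gdoqy mnxa ojqrc ngki orvya
Hunk 4: at line 4 remove [nelz,gdoqy] add [xni] -> 10 lines: idmd qfw kga yut exn xni mnxa ojqrc ngki orvya
Hunk 5: at line 8 remove [ngki] add [tii] -> 10 lines: idmd qfw kga yut exn xni mnxa ojqrc tii orvya
Hunk 6: at line 7 remove [ojqrc,tii] add [etb,vls] -> 10 lines: idmd qfw kga yut exn xni mnxa etb vls orvya
Hunk 7: at line 4 remove [exn] add [nbv,eec,fupbr] -> 12 lines: idmd qfw kga yut nbv eec fupbr xni mnxa etb vls orvya
Final line count: 12

Answer: 12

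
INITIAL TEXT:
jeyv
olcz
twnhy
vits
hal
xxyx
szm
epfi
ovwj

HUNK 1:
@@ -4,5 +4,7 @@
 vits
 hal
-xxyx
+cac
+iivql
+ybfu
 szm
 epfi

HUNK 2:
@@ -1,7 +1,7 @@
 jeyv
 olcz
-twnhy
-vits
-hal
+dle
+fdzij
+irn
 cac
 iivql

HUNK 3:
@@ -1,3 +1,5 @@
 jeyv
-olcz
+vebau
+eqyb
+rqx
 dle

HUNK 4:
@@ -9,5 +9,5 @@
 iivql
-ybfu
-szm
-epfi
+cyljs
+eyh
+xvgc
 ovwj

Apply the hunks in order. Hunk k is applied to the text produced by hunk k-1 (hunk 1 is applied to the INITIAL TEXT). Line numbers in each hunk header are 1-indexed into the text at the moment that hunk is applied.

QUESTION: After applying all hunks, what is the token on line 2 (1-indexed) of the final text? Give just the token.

Answer: vebau

Derivation:
Hunk 1: at line 4 remove [xxyx] add [cac,iivql,ybfu] -> 11 lines: jeyv olcz twnhy vits hal cac iivql ybfu szm epfi ovwj
Hunk 2: at line 1 remove [twnhy,vits,hal] add [dle,fdzij,irn] -> 11 lines: jeyv olcz dle fdzij irn cac iivql ybfu szm epfi ovwj
Hunk 3: at line 1 remove [olcz] add [vebau,eqyb,rqx] -> 13 lines: jeyv vebau eqyb rqx dle fdzij irn cac iivql ybfu szm epfi ovwj
Hunk 4: at line 9 remove [ybfu,szm,epfi] add [cyljs,eyh,xvgc] -> 13 lines: jeyv vebau eqyb rqx dle fdzij irn cac iivql cyljs eyh xvgc ovwj
Final line 2: vebau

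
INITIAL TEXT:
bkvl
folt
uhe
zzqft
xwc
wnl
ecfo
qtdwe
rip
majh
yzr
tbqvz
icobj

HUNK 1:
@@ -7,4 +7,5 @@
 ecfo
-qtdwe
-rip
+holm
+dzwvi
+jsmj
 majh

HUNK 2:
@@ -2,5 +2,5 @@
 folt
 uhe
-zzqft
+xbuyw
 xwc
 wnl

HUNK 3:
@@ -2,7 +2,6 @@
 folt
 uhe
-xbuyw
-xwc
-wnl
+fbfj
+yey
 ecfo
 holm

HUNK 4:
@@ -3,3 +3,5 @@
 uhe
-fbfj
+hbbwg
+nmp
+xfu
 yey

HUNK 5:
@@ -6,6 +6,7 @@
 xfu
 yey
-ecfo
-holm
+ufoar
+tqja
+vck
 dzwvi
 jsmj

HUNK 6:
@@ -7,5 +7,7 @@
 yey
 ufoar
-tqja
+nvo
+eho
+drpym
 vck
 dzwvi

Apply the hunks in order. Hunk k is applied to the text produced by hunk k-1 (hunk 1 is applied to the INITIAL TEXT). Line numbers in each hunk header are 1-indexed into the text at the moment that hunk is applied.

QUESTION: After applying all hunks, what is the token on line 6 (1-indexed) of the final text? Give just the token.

Hunk 1: at line 7 remove [qtdwe,rip] add [holm,dzwvi,jsmj] -> 14 lines: bkvl folt uhe zzqft xwc wnl ecfo holm dzwvi jsmj majh yzr tbqvz icobj
Hunk 2: at line 2 remove [zzqft] add [xbuyw] -> 14 lines: bkvl folt uhe xbuyw xwc wnl ecfo holm dzwvi jsmj majh yzr tbqvz icobj
Hunk 3: at line 2 remove [xbuyw,xwc,wnl] add [fbfj,yey] -> 13 lines: bkvl folt uhe fbfj yey ecfo holm dzwvi jsmj majh yzr tbqvz icobj
Hunk 4: at line 3 remove [fbfj] add [hbbwg,nmp,xfu] -> 15 lines: bkvl folt uhe hbbwg nmp xfu yey ecfo holm dzwvi jsmj majh yzr tbqvz icobj
Hunk 5: at line 6 remove [ecfo,holm] add [ufoar,tqja,vck] -> 16 lines: bkvl folt uhe hbbwg nmp xfu yey ufoar tqja vck dzwvi jsmj majh yzr tbqvz icobj
Hunk 6: at line 7 remove [tqja] add [nvo,eho,drpym] -> 18 lines: bkvl folt uhe hbbwg nmp xfu yey ufoar nvo eho drpym vck dzwvi jsmj majh yzr tbqvz icobj
Final line 6: xfu

Answer: xfu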